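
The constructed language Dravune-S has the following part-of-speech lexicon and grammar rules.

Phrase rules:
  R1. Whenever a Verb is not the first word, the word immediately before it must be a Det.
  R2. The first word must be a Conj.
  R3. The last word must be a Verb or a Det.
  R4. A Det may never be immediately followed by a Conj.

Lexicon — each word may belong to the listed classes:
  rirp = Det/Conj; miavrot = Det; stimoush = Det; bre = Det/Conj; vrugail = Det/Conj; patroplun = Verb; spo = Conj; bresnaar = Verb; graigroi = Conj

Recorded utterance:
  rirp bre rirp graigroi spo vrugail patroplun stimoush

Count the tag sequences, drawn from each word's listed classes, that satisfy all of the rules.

1

Candidates per position — 1:rirp {Det,Conj}; 2:bre {Det,Conj}; 3:rirp {Det,Conj}; 4:graigroi {Conj}; 5:spo {Conj}; 6:vrugail {Det,Conj}; 7:patroplun {Verb}; 8:stimoush {Det}.
There are 16 candidate sequences in total.
The sequences that satisfy every rule: Conj Conj Conj Conj Conj Det Verb Det.
Count = 1.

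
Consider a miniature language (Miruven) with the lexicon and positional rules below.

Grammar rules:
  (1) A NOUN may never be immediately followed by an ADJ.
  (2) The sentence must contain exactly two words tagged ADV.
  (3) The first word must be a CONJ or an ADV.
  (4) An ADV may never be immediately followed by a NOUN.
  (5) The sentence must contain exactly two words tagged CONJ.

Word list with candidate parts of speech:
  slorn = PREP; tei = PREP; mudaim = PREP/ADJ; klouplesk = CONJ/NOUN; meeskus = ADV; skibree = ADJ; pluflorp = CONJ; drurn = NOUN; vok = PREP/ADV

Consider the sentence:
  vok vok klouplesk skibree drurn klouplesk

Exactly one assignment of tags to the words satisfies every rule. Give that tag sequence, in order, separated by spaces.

Candidates per position — 1:vok {PREP,ADV}; 2:vok {PREP,ADV}; 3:klouplesk {CONJ,NOUN}; 4:skibree {ADJ}; 5:drurn {NOUN}; 6:klouplesk {CONJ,NOUN}.
At position 1, choosing PREP makes rule 2 impossible to satisfy; hence ADV.
At position 2, choosing PREP makes rule 2 impossible to satisfy; hence ADV.
At position 3, choosing NOUN makes rule 1 impossible to satisfy; hence CONJ.
At position 6, choosing NOUN makes rule 5 impossible to satisfy; hence CONJ.
So the tagging must be: ADV ADV CONJ ADJ NOUN CONJ.
Check: rule 1 satisfied; rule 2 satisfied; rule 3 satisfied; rule 4 satisfied; rule 5 satisfied.

ADV ADV CONJ ADJ NOUN CONJ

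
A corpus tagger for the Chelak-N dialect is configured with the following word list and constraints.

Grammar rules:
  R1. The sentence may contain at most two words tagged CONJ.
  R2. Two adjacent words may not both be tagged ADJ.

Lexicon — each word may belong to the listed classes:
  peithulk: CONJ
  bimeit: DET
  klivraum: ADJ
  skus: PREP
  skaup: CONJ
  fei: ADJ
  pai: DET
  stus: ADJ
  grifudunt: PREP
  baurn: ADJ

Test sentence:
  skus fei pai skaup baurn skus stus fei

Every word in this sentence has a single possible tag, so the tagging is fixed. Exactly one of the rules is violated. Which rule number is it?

Fixed tagging: PREP ADJ DET CONJ ADJ PREP ADJ ADJ.
Applying the rules: R1 ok, R2 fails.
Only rule 2 fails.

2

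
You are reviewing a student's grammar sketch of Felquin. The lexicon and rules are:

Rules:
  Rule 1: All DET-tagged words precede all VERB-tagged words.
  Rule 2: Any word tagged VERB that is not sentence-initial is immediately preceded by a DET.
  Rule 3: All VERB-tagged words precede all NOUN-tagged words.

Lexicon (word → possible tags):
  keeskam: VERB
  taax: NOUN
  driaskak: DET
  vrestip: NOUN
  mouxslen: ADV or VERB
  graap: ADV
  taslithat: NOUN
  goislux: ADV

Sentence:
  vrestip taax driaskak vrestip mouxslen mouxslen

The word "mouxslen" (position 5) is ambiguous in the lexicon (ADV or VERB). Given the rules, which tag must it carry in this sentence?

Candidates per position — 1:vrestip {NOUN}; 2:taax {NOUN}; 3:driaskak {DET}; 4:vrestip {NOUN}; 5:mouxslen {ADV,VERB}; 6:mouxslen {ADV,VERB}.
If word 5 were VERB, no tagging could satisfy rule 2; so word 5 is ADV.
If word 6 were VERB, no tagging could satisfy rule 2; so word 6 is ADV.
The only consistent sequence is: NOUN NOUN DET NOUN ADV ADV.
Rule-by-rule: rule 1 ✓; rule 2 ✓; rule 3 ✓.

ADV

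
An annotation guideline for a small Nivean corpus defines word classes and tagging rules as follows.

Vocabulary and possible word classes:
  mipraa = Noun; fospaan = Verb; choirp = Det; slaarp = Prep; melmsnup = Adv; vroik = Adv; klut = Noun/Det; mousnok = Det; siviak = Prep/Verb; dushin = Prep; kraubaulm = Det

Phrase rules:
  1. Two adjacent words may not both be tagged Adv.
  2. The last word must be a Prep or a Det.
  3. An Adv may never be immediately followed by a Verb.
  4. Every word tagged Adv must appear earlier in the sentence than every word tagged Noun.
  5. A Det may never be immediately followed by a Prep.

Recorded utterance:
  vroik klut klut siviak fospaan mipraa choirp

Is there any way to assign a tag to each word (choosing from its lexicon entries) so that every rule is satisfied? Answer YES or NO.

YES

Candidates per position — 1:vroik {Adv}; 2:klut {Noun,Det}; 3:klut {Noun,Det}; 4:siviak {Prep,Verb}; 5:fospaan {Verb}; 6:mipraa {Noun}; 7:choirp {Det}.
One satisfying assignment: Adv Noun Noun Verb Verb Noun Det.
Rule-by-rule: rule 1 satisfied; rule 2 satisfied; rule 3 satisfied; rule 4 satisfied; rule 5 satisfied.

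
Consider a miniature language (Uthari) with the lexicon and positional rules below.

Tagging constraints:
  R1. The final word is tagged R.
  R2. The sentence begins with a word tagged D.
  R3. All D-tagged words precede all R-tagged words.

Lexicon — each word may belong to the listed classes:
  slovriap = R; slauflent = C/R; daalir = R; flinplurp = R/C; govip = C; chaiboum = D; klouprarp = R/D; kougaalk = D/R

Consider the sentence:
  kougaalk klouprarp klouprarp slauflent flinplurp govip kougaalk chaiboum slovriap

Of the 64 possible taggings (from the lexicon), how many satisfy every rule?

1

Candidates per position — 1:kougaalk {D,R}; 2:klouprarp {R,D}; 3:klouprarp {R,D}; 4:slauflent {C,R}; 5:flinplurp {R,C}; 6:govip {C}; 7:kougaalk {D,R}; 8:chaiboum {D}; 9:slovriap {R}.
There are 64 candidate sequences in total.
The sequences that satisfy every rule: D D D C C C D D R.
Count = 1.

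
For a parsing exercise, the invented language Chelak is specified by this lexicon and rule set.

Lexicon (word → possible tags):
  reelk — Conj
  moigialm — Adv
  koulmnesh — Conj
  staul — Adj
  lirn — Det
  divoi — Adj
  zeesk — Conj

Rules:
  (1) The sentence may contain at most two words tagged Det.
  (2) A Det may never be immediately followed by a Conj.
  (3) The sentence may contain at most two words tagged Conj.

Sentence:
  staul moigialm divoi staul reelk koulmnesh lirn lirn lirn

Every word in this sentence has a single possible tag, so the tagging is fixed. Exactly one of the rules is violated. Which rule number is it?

Fixed tagging: Adj Adv Adj Adj Conj Conj Det Det Det.
Checking each rule: R1 fail, R2 pass, R3 pass.
Only rule 1 fails.

1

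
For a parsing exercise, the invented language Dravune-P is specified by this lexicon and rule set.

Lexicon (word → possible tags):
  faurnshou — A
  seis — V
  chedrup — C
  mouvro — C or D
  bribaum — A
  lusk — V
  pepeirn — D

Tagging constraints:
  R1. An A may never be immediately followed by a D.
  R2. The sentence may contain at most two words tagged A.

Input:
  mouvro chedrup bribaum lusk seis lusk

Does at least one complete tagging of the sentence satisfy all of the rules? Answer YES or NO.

YES

Candidates per position — 1:mouvro {C,D}; 2:chedrup {C}; 3:bribaum {A}; 4:lusk {V}; 5:seis {V}; 6:lusk {V}.
One satisfying assignment: D C A V V V.
Verifying each rule — rule 1 ✓; rule 2 ✓.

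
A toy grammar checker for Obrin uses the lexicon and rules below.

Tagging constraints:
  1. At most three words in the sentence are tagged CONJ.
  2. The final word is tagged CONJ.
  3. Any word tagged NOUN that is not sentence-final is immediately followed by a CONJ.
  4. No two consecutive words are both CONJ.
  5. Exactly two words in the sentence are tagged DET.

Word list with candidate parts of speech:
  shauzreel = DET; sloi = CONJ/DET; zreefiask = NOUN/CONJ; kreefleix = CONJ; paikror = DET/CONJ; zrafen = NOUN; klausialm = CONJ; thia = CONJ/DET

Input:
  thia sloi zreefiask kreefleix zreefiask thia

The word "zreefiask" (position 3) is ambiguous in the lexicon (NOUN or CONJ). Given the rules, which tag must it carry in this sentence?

NOUN

Candidates per position — 1:thia {CONJ,DET}; 2:sloi {CONJ,DET}; 3:zreefiask {NOUN,CONJ}; 4:kreefleix {CONJ}; 5:zreefiask {NOUN,CONJ}; 6:thia {CONJ,DET}.
Word 3 cannot be CONJ — rule 4 would then fail for every completion. It is NOUN.
Word 5 cannot be CONJ — rule 4 would then fail for every completion. It is NOUN.
Word 6 cannot be DET — rule 2 would then fail for every completion. It is CONJ.
Word 1 cannot be CONJ — rule 5 would then fail for every completion. It is DET.
Word 2 cannot be CONJ — rule 5 would then fail for every completion. It is DET.
That leaves exactly one tagging: DET DET NOUN CONJ NOUN CONJ.
Checking: rule 1 satisfied; rule 2 satisfied; rule 3 satisfied; rule 4 satisfied; rule 5 satisfied.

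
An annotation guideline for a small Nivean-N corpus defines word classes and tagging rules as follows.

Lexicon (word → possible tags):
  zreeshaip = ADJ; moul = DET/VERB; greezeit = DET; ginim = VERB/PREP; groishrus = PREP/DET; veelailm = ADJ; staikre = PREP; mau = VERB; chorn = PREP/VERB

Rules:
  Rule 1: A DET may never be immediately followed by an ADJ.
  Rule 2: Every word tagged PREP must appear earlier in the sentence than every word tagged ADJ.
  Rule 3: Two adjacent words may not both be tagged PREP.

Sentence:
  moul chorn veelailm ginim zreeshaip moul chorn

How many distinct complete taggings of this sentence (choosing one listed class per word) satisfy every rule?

Candidates per position — 1:moul {DET,VERB}; 2:chorn {PREP,VERB}; 3:veelailm {ADJ}; 4:ginim {VERB,PREP}; 5:zreeshaip {ADJ}; 6:moul {DET,VERB}; 7:chorn {PREP,VERB}.
There are 32 candidate sequences in total.
Checking each against the rules leaves 8 sequences.
Count = 8.

8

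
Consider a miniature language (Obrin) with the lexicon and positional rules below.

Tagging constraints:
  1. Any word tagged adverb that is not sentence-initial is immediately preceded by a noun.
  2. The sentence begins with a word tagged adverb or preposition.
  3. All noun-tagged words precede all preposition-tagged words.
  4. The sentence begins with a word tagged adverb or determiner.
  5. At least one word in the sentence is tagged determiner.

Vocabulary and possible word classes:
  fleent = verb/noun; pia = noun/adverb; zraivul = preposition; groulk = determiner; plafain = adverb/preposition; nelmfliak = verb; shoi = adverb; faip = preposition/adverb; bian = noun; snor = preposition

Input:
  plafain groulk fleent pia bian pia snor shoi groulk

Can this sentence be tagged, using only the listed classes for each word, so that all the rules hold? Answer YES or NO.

Candidates per position — 1:plafain {adverb,preposition}; 2:groulk {determiner}; 3:fleent {verb,noun}; 4:pia {noun,adverb}; 5:bian {noun}; 6:pia {noun,adverb}; 7:snor {preposition}; 8:shoi {adverb}; 9:groulk {determiner}.
Rule 1 cannot be satisfied by any choice of tags from the lexicon.
So there is no consistent tagging.

NO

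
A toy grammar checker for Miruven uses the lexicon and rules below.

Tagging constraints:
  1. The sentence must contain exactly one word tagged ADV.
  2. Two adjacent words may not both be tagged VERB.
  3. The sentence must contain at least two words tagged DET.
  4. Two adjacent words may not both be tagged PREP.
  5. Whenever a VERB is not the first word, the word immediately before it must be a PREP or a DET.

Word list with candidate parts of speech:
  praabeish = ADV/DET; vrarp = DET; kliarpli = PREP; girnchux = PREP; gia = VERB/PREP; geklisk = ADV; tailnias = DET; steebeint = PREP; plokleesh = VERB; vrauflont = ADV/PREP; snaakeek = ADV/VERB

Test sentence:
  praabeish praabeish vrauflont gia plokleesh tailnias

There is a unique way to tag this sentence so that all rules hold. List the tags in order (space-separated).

Candidates per position — 1:praabeish {ADV,DET}; 2:praabeish {ADV,DET}; 3:vrauflont {ADV,PREP}; 4:gia {VERB,PREP}; 5:plokleesh {VERB}; 6:tailnias {DET}.
Position 4: tagging it VERB would leave rule 2 unsatisfiable, so it must be PREP.
Position 3: tagging it PREP would leave rule 4 unsatisfiable, so it must be ADV.
Position 1: tagging it ADV would leave rule 1 unsatisfiable, so it must be DET.
Position 2: tagging it ADV would leave rule 1 unsatisfiable, so it must be DET.
That leaves exactly one tagging: DET DET ADV PREP VERB DET.
Rule-by-rule: rule 1 satisfied; rule 2 satisfied; rule 3 satisfied; rule 4 satisfied; rule 5 satisfied.

DET DET ADV PREP VERB DET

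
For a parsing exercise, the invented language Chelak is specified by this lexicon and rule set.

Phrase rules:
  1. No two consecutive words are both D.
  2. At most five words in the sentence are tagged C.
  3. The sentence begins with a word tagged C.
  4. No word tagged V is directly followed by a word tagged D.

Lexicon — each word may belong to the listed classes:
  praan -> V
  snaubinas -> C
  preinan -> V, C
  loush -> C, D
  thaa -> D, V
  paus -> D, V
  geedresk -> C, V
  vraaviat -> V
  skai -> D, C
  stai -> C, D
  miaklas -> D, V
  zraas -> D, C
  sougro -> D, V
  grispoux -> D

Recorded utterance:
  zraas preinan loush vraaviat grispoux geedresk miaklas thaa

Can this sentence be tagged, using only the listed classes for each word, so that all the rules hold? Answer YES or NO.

Candidates per position — 1:zraas {D,C}; 2:preinan {V,C}; 3:loush {C,D}; 4:vraaviat {V}; 5:grispoux {D}; 6:geedresk {C,V}; 7:miaklas {D,V}; 8:thaa {D,V}.
Rule 4 cannot be satisfied by any choice of tags from the lexicon.
So there is no consistent tagging.

NO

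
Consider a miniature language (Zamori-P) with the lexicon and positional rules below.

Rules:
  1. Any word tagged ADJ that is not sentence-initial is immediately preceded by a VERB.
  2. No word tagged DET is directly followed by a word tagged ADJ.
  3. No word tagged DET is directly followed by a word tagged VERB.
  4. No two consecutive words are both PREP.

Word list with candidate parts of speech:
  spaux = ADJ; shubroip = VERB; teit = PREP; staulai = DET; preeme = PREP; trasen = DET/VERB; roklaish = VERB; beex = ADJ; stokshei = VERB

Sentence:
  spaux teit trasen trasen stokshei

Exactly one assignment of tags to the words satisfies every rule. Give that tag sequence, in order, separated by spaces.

ADJ PREP VERB VERB VERB

Candidates per position — 1:spaux {ADJ}; 2:teit {PREP}; 3:trasen {DET,VERB}; 4:trasen {DET,VERB}; 5:stokshei {VERB}.
Word 3 cannot be DET — rule 3 would then fail for every completion. It is VERB.
Word 4 cannot be DET — rule 3 would then fail for every completion. It is VERB.
So the tagging must be: ADJ PREP VERB VERB VERB.
Checking: rule 1 satisfied; rule 2 satisfied; rule 3 satisfied; rule 4 satisfied.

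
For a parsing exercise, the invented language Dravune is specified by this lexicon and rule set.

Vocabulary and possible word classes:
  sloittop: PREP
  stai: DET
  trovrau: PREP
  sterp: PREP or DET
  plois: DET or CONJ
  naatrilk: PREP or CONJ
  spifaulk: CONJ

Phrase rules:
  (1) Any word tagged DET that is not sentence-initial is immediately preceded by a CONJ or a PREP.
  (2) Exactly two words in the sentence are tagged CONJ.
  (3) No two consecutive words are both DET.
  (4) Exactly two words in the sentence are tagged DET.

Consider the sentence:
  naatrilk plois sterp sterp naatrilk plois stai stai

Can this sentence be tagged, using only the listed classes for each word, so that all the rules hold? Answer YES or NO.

NO

Candidates per position — 1:naatrilk {PREP,CONJ}; 2:plois {DET,CONJ}; 3:sterp {PREP,DET}; 4:sterp {PREP,DET}; 5:naatrilk {PREP,CONJ}; 6:plois {DET,CONJ}; 7:stai {DET}; 8:stai {DET}.
Rule 1 cannot be satisfied by any choice of tags from the lexicon.
So there is no consistent tagging.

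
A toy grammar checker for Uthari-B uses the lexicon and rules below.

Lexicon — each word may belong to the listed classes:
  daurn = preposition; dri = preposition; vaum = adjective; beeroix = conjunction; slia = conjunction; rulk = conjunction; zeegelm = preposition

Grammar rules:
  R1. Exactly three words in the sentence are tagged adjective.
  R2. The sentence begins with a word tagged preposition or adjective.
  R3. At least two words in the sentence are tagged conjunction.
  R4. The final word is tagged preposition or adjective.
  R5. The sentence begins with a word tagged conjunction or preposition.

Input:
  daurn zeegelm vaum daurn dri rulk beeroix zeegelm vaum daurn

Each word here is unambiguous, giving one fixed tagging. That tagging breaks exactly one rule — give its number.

1

Fixed tagging: preposition preposition adjective preposition preposition conjunction conjunction preposition adjective preposition.
Rule check: R1 fails, R2 ok, R3 ok, R4 ok, R5 ok.
Only rule 1 fails.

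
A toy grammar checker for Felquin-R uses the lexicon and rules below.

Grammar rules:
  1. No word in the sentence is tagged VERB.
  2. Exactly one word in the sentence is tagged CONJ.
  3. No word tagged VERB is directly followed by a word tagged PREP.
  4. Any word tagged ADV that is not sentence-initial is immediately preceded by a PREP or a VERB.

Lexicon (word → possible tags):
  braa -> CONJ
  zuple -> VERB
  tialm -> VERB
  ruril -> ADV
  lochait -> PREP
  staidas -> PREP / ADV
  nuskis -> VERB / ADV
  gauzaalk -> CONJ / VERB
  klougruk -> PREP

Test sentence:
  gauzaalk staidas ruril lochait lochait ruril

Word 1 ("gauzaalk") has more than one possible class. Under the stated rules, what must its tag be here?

CONJ

Candidates per position — 1:gauzaalk {CONJ,VERB}; 2:staidas {PREP,ADV}; 3:ruril {ADV}; 4:lochait {PREP}; 5:lochait {PREP}; 6:ruril {ADV}.
Position 1: tagging it VERB would leave rule 1 unsatisfiable, so it must be CONJ.
Position 2: tagging it ADV would leave rule 4 unsatisfiable, so it must be PREP.
The unique satisfying tagging is: CONJ PREP ADV PREP PREP ADV.
Verifying each rule — rule 1 ✓; rule 2 ✓; rule 3 ✓; rule 4 ✓.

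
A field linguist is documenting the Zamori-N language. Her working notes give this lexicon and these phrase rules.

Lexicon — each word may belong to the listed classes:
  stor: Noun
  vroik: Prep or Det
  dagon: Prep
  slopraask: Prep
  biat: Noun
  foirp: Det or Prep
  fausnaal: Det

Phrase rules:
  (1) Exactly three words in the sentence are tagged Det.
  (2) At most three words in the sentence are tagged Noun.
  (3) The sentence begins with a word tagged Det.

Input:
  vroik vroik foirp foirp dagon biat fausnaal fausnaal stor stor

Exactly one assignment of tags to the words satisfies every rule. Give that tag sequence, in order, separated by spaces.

Candidates per position — 1:vroik {Prep,Det}; 2:vroik {Prep,Det}; 3:foirp {Det,Prep}; 4:foirp {Det,Prep}; 5:dagon {Prep}; 6:biat {Noun}; 7:fausnaal {Det}; 8:fausnaal {Det}; 9:stor {Noun}; 10:stor {Noun}.
If word 1 were Prep, no tagging could satisfy rule 3; so word 1 is Det.
If word 2 were Det, no tagging could satisfy rule 1; so word 2 is Prep.
If word 3 were Det, no tagging could satisfy rule 1; so word 3 is Prep.
If word 4 were Det, no tagging could satisfy rule 1; so word 4 is Prep.
So the tagging must be: Det Prep Prep Prep Prep Noun Det Det Noun Noun.
Rule-by-rule: rule 1 satisfied; rule 2 satisfied; rule 3 satisfied.

Det Prep Prep Prep Prep Noun Det Det Noun Noun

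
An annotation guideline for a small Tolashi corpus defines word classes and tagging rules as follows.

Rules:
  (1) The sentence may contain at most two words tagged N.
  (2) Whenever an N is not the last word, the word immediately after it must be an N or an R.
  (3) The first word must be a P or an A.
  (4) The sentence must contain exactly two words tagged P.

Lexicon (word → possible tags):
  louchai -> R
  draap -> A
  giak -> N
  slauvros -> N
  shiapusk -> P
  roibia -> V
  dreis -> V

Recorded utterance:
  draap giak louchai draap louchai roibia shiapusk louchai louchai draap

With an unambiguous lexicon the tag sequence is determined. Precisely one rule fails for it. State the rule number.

4

Fixed tagging: A N R A R V P R R A.
Rule check: R1 ok, R2 ok, R3 ok, R4 fails.
Only rule 4 fails.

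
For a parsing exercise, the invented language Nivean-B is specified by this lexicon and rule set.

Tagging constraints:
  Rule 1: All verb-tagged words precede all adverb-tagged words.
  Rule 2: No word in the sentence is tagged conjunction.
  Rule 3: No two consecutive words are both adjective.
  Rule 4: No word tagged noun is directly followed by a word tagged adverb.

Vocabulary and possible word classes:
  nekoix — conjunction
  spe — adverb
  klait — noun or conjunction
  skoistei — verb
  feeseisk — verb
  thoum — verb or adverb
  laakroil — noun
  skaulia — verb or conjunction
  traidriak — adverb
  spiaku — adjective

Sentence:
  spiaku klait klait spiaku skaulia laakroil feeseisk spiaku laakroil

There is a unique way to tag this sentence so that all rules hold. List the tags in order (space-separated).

Candidates per position — 1:spiaku {adjective}; 2:klait {noun,conjunction}; 3:klait {noun,conjunction}; 4:spiaku {adjective}; 5:skaulia {verb,conjunction}; 6:laakroil {noun}; 7:feeseisk {verb}; 8:spiaku {adjective}; 9:laakroil {noun}.
Position 2: conjunction is ruled out by rule 2; that leaves noun.
Position 3: conjunction is ruled out by rule 2; that leaves noun.
Position 5: conjunction is ruled out by rule 2; that leaves verb.
The unique satisfying tagging is: adjective noun noun adjective verb noun verb adjective noun.
Check: rule 1 holds; rule 2 holds; rule 3 holds; rule 4 holds.

adjective noun noun adjective verb noun verb adjective noun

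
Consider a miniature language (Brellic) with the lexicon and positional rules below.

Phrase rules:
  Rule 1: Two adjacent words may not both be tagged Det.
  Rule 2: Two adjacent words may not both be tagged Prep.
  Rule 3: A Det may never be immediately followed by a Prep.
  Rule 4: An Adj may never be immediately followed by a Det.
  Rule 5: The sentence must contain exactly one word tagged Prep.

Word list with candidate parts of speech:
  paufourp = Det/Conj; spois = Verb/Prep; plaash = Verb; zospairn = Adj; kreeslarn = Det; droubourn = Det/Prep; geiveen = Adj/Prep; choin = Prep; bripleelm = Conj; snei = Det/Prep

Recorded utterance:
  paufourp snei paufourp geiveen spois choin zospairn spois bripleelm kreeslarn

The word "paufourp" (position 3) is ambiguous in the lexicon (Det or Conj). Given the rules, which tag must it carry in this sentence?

Conj

Candidates per position — 1:paufourp {Det,Conj}; 2:snei {Det,Prep}; 3:paufourp {Det,Conj}; 4:geiveen {Adj,Prep}; 5:spois {Verb,Prep}; 6:choin {Prep}; 7:zospairn {Adj}; 8:spois {Verb,Prep}; 9:bripleelm {Conj}; 10:kreeslarn {Det}.
Word 2 cannot be Prep — rule 5 would then fail for every completion. It is Det.
Word 3 cannot be Det — rule 1 would then fail for every completion. It is Conj.
Word 4 cannot be Prep — rule 5 would then fail for every completion. It is Adj.
Word 5 cannot be Prep — rule 2 would then fail for every completion. It is Verb.
Word 8 cannot be Prep — rule 5 would then fail for every completion. It is Verb.
Word 1 cannot be Det — rule 1 would then fail for every completion. It is Conj.
That leaves exactly one tagging: Conj Det Conj Adj Verb Prep Adj Verb Conj Det.
Verifying each rule — rule 1 satisfied; rule 2 satisfied; rule 3 satisfied; rule 4 satisfied; rule 5 satisfied.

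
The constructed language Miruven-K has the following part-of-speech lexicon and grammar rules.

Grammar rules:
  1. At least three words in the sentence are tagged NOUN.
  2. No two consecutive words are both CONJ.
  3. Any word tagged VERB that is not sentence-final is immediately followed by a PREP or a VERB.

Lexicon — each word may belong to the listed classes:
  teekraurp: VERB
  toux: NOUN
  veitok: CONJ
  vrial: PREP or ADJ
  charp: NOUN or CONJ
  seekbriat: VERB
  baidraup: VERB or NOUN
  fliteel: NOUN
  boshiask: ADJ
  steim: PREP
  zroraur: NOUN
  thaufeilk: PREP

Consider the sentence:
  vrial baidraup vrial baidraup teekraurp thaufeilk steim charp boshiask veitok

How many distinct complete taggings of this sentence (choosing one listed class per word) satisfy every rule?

Candidates per position — 1:vrial {PREP,ADJ}; 2:baidraup {VERB,NOUN}; 3:vrial {PREP,ADJ}; 4:baidraup {VERB,NOUN}; 5:teekraurp {VERB}; 6:thaufeilk {PREP}; 7:steim {PREP}; 8:charp {NOUN,CONJ}; 9:boshiask {ADJ}; 10:veitok {CONJ}.
There are 32 candidate sequences in total.
The sequences that satisfy every rule: PREP NOUN PREP NOUN VERB PREP PREP NOUN ADJ CONJ; PREP NOUN ADJ NOUN VERB PREP PREP NOUN ADJ CONJ; ADJ NOUN PREP NOUN VERB PREP PREP NOUN ADJ CONJ; ADJ NOUN ADJ NOUN VERB PREP PREP NOUN ADJ CONJ.
Count = 4.

4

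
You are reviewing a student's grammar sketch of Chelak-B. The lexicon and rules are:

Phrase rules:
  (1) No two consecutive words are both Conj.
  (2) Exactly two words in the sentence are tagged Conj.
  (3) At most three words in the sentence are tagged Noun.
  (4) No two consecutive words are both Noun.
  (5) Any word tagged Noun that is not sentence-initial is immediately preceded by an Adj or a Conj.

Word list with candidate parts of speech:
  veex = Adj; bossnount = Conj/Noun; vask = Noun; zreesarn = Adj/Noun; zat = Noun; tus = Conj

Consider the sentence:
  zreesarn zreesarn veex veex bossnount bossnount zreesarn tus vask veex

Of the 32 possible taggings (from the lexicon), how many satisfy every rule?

Candidates per position — 1:zreesarn {Adj,Noun}; 2:zreesarn {Adj,Noun}; 3:veex {Adj}; 4:veex {Adj}; 5:bossnount {Conj,Noun}; 6:bossnount {Conj,Noun}; 7:zreesarn {Adj,Noun}; 8:tus {Conj}; 9:vask {Noun}; 10:veex {Adj}.
There are 32 candidate sequences in total.
Checking each against the rules leaves 7 sequences.
Count = 7.

7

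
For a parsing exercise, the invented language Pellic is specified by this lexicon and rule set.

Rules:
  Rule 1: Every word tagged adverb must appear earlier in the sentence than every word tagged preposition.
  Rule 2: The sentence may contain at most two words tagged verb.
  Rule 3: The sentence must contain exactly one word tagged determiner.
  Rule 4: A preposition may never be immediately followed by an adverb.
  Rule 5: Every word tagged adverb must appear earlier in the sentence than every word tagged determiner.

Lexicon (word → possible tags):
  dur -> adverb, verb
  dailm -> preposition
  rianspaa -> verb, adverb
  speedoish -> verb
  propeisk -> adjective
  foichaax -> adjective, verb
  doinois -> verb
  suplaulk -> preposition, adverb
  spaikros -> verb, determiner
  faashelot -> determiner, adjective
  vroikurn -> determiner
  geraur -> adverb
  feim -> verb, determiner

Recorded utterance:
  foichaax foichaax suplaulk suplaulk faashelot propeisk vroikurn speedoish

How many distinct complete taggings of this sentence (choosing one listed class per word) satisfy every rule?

9

Candidates per position — 1:foichaax {adjective,verb}; 2:foichaax {adjective,verb}; 3:suplaulk {preposition,adverb}; 4:suplaulk {preposition,adverb}; 5:faashelot {determiner,adjective}; 6:propeisk {adjective}; 7:vroikurn {determiner}; 8:speedoish {verb}.
There are 32 candidate sequences in total.
Checking each against the rules leaves 9 sequences.
Count = 9.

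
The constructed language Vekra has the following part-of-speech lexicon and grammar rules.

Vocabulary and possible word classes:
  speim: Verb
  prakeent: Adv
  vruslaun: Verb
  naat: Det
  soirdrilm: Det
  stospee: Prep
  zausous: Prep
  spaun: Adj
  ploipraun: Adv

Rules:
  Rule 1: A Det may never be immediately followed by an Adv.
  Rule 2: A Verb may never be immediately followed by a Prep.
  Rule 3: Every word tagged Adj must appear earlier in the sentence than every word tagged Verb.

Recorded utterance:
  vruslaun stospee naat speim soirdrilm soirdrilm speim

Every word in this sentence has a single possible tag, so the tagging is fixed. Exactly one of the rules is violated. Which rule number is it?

Fixed tagging: Verb Prep Det Verb Det Det Verb.
Checking each rule: R1 ✓, R2 ✗, R3 ✓.
Only rule 2 fails.

2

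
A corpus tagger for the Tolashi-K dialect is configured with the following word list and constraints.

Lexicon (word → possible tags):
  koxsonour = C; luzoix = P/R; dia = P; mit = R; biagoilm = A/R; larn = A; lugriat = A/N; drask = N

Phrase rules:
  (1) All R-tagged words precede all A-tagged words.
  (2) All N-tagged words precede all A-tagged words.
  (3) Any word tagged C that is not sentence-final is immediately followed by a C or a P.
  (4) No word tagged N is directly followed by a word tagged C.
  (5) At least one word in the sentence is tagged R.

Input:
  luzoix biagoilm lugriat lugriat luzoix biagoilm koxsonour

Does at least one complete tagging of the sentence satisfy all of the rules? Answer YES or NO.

YES

Candidates per position — 1:luzoix {P,R}; 2:biagoilm {A,R}; 3:lugriat {A,N}; 4:lugriat {A,N}; 5:luzoix {P,R}; 6:biagoilm {A,R}; 7:koxsonour {C}.
One satisfying assignment: P R N N P R C.
Rule-by-rule: rule 1 holds; rule 2 holds; rule 3 holds; rule 4 holds; rule 5 holds.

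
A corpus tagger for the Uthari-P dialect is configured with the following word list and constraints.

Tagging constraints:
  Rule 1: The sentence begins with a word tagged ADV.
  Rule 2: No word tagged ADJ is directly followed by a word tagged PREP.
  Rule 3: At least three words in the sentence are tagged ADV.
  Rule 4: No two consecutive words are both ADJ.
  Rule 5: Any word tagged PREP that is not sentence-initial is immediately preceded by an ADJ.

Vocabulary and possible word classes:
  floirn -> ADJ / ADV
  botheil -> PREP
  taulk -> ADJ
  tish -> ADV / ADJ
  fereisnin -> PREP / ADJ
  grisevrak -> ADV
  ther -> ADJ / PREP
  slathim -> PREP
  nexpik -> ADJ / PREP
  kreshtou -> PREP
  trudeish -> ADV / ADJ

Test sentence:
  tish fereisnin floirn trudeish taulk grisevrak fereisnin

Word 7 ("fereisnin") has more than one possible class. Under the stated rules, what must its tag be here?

Candidates per position — 1:tish {ADV,ADJ}; 2:fereisnin {PREP,ADJ}; 3:floirn {ADJ,ADV}; 4:trudeish {ADV,ADJ}; 5:taulk {ADJ}; 6:grisevrak {ADV}; 7:fereisnin {PREP,ADJ}.
Position 1: tagging it ADJ would leave rule 1 unsatisfiable, so it must be ADV.
Position 2: tagging it PREP would leave rule 5 unsatisfiable, so it must be ADJ.
Position 3: tagging it ADJ would leave rule 4 unsatisfiable, so it must be ADV.
Position 4: tagging it ADJ would leave rule 4 unsatisfiable, so it must be ADV.
Position 7: tagging it PREP would leave rule 5 unsatisfiable, so it must be ADJ.
The unique satisfying tagging is: ADV ADJ ADV ADV ADJ ADV ADJ.
Checking: rule 1 satisfied; rule 2 satisfied; rule 3 satisfied; rule 4 satisfied; rule 5 satisfied.

ADJ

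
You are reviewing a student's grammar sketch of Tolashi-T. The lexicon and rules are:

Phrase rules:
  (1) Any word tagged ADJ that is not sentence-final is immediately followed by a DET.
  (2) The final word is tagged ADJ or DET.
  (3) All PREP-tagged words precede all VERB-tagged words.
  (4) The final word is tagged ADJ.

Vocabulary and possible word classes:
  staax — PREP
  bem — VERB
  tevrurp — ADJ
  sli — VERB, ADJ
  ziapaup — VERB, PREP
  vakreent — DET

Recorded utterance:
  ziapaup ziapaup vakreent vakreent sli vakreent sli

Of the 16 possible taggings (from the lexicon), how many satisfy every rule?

6

Candidates per position — 1:ziapaup {VERB,PREP}; 2:ziapaup {VERB,PREP}; 3:vakreent {DET}; 4:vakreent {DET}; 5:sli {VERB,ADJ}; 6:vakreent {DET}; 7:sli {VERB,ADJ}.
There are 16 candidate sequences in total.
Checking each against the rules leaves 6 sequences.
Count = 6.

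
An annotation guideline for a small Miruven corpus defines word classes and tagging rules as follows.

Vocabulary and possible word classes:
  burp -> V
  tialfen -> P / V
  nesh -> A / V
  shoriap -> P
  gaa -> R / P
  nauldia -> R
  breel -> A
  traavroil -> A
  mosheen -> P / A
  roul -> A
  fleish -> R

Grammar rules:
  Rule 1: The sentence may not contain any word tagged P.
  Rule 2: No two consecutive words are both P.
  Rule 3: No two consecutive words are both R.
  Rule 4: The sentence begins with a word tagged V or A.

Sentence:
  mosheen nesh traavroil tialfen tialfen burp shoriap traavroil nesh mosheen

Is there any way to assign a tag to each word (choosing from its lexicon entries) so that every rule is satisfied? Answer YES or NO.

Candidates per position — 1:mosheen {P,A}; 2:nesh {A,V}; 3:traavroil {A}; 4:tialfen {P,V}; 5:tialfen {P,V}; 6:burp {V}; 7:shoriap {P}; 8:traavroil {A}; 9:nesh {A,V}; 10:mosheen {P,A}.
Rule 1 cannot be satisfied by any choice of tags from the lexicon.
So there is no consistent tagging.

NO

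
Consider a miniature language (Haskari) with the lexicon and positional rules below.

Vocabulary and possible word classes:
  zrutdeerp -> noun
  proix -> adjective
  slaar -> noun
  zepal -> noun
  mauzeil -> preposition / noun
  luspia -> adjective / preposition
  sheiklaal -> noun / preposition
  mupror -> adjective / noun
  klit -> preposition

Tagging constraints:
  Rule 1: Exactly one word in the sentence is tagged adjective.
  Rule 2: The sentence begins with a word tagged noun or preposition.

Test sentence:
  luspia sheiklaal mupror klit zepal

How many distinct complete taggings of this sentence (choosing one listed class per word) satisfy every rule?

Candidates per position — 1:luspia {adjective,preposition}; 2:sheiklaal {noun,preposition}; 3:mupror {adjective,noun}; 4:klit {preposition}; 5:zepal {noun}.
There are 8 candidate sequences in total.
The sequences that satisfy every rule: preposition noun adjective preposition noun; preposition preposition adjective preposition noun.
Count = 2.

2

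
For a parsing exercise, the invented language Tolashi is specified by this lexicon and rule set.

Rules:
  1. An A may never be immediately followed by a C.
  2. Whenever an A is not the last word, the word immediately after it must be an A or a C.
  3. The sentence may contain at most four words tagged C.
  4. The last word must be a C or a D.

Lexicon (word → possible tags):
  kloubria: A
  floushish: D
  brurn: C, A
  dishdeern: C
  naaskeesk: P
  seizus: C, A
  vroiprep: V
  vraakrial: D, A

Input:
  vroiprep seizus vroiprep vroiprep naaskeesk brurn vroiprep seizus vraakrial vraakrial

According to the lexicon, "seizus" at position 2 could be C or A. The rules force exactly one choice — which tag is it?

C

Candidates per position — 1:vroiprep {V}; 2:seizus {C,A}; 3:vroiprep {V}; 4:vroiprep {V}; 5:naaskeesk {P}; 6:brurn {C,A}; 7:vroiprep {V}; 8:seizus {C,A}; 9:vraakrial {D,A}; 10:vraakrial {D,A}.
Word 2 cannot be A — rule 2 would then fail for every completion. It is C.
Word 6 cannot be A — rule 2 would then fail for every completion. It is C.
Word 10 cannot be A — rule 4 would then fail for every completion. It is D.
Word 8 cannot be A — rule 2 would then fail for every completion. It is C.
Word 9 cannot be A — rule 2 would then fail for every completion. It is D.
So the tagging must be: V C V V P C V C D D.
Checking: rule 1 ✓; rule 2 ✓; rule 3 ✓; rule 4 ✓.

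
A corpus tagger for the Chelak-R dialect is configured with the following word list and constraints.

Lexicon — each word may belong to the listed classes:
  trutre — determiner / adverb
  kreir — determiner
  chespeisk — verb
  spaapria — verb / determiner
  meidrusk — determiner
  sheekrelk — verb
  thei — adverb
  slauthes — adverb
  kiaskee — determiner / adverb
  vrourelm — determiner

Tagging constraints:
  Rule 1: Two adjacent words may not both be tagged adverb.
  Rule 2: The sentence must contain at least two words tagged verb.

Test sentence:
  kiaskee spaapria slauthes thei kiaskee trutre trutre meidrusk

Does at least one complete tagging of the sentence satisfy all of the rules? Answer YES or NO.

Candidates per position — 1:kiaskee {determiner,adverb}; 2:spaapria {verb,determiner}; 3:slauthes {adverb}; 4:thei {adverb}; 5:kiaskee {determiner,adverb}; 6:trutre {determiner,adverb}; 7:trutre {determiner,adverb}; 8:meidrusk {determiner}.
Rule 1 cannot be satisfied by any choice of tags from the lexicon.
So there is no consistent tagging.

NO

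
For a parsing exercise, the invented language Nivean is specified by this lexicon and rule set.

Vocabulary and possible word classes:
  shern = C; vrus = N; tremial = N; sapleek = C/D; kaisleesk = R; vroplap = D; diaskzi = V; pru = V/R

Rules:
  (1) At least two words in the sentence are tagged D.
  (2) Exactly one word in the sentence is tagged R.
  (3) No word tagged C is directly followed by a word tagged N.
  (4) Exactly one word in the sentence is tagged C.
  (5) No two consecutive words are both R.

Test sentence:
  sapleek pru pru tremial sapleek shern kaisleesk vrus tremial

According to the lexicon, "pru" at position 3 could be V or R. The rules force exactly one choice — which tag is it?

V

Candidates per position — 1:sapleek {C,D}; 2:pru {V,R}; 3:pru {V,R}; 4:tremial {N}; 5:sapleek {C,D}; 6:shern {C}; 7:kaisleesk {R}; 8:vrus {N}; 9:tremial {N}.
At position 1, choosing C makes rule 1 impossible to satisfy; hence D.
At position 2, choosing R makes rule 2 impossible to satisfy; hence V.
At position 3, choosing R makes rule 2 impossible to satisfy; hence V.
At position 5, choosing C makes rule 1 impossible to satisfy; hence D.
So the tagging must be: D V V N D C R N N.
Verifying each rule — rule 1 holds; rule 2 holds; rule 3 holds; rule 4 holds; rule 5 holds.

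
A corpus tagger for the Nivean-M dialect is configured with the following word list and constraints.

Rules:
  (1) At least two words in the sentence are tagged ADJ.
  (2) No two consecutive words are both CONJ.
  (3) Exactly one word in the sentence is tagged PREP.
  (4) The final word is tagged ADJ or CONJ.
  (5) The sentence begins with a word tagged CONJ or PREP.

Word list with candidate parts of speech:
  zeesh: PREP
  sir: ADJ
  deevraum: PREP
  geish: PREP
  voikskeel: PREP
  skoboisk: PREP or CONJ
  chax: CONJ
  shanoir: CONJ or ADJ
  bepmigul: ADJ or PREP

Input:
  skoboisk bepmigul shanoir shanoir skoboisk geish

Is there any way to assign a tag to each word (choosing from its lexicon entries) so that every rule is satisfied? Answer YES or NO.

NO

Candidates per position — 1:skoboisk {PREP,CONJ}; 2:bepmigul {ADJ,PREP}; 3:shanoir {CONJ,ADJ}; 4:shanoir {CONJ,ADJ}; 5:skoboisk {PREP,CONJ}; 6:geish {PREP}.
Rule 4 cannot be satisfied by any choice of tags from the lexicon.
So there is no consistent tagging.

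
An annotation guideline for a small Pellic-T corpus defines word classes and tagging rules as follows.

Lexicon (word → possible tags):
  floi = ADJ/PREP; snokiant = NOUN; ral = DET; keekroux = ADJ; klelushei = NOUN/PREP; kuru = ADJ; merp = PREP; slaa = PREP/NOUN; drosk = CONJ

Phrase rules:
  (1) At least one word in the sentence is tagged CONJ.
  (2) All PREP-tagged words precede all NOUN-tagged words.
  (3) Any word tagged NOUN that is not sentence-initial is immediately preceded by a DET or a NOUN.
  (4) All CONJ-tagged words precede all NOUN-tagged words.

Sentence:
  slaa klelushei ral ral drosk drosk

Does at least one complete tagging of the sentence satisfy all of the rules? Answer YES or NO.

Candidates per position — 1:slaa {PREP,NOUN}; 2:klelushei {NOUN,PREP}; 3:ral {DET}; 4:ral {DET}; 5:drosk {CONJ}; 6:drosk {CONJ}.
One satisfying assignment: PREP PREP DET DET CONJ CONJ.
Check: rule 1 satisfied; rule 2 satisfied; rule 3 satisfied; rule 4 satisfied.

YES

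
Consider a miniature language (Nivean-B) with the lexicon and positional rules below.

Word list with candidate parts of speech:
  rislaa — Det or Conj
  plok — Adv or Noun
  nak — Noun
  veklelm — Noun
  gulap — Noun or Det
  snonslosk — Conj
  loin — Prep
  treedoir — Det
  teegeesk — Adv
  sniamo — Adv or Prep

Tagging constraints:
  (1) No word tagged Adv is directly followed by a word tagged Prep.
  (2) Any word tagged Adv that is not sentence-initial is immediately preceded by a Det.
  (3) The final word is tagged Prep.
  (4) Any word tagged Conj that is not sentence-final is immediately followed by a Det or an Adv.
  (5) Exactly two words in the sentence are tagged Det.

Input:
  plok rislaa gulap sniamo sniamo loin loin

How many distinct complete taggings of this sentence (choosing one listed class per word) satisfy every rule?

2

Candidates per position — 1:plok {Adv,Noun}; 2:rislaa {Det,Conj}; 3:gulap {Noun,Det}; 4:sniamo {Adv,Prep}; 5:sniamo {Adv,Prep}; 6:loin {Prep}; 7:loin {Prep}.
There are 32 candidate sequences in total.
The sequences that satisfy every rule: Adv Det Det Prep Prep Prep Prep; Noun Det Det Prep Prep Prep Prep.
Count = 2.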